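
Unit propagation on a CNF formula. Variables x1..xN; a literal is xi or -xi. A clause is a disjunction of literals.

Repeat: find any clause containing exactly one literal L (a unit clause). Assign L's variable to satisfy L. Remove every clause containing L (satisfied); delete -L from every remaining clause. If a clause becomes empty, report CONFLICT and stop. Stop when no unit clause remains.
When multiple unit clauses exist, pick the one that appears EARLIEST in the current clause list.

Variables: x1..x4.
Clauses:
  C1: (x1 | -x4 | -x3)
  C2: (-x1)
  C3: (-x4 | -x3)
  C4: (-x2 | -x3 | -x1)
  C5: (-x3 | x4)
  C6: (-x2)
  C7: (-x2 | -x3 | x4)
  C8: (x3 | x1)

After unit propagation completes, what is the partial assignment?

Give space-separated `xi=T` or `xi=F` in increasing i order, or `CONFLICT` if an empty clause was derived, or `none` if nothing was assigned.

unit clause [-1] forces x1=F; simplify:
  drop 1 from [1, -4, -3] -> [-4, -3]
  drop 1 from [3, 1] -> [3]
  satisfied 2 clause(s); 6 remain; assigned so far: [1]
unit clause [-2] forces x2=F; simplify:
  satisfied 2 clause(s); 4 remain; assigned so far: [1, 2]
unit clause [3] forces x3=T; simplify:
  drop -3 from [-4, -3] -> [-4]
  drop -3 from [-4, -3] -> [-4]
  drop -3 from [-3, 4] -> [4]
  satisfied 1 clause(s); 3 remain; assigned so far: [1, 2, 3]
unit clause [-4] forces x4=F; simplify:
  drop 4 from [4] -> [] (empty!)
  satisfied 2 clause(s); 1 remain; assigned so far: [1, 2, 3, 4]
CONFLICT (empty clause)

Answer: CONFLICT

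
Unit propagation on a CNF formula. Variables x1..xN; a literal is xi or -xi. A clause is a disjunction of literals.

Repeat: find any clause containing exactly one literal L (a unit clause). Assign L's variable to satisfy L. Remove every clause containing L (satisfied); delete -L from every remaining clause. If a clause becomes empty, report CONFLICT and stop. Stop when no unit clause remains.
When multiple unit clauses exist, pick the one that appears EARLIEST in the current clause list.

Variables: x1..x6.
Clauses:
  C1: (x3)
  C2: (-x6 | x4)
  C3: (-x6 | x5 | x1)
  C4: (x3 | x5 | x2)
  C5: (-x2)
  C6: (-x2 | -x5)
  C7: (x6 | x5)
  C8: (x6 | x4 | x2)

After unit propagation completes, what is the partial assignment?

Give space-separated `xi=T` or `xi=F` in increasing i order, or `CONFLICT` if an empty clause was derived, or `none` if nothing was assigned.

Answer: x2=F x3=T

Derivation:
unit clause [3] forces x3=T; simplify:
  satisfied 2 clause(s); 6 remain; assigned so far: [3]
unit clause [-2] forces x2=F; simplify:
  drop 2 from [6, 4, 2] -> [6, 4]
  satisfied 2 clause(s); 4 remain; assigned so far: [2, 3]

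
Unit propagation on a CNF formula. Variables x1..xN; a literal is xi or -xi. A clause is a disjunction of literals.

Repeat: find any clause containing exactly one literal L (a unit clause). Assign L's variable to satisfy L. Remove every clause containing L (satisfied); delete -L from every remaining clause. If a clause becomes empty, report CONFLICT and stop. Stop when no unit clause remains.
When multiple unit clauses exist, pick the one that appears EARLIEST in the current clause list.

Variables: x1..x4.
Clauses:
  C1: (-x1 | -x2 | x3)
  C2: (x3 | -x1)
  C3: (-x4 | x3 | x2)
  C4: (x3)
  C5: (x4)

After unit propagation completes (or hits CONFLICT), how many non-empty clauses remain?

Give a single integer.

unit clause [3] forces x3=T; simplify:
  satisfied 4 clause(s); 1 remain; assigned so far: [3]
unit clause [4] forces x4=T; simplify:
  satisfied 1 clause(s); 0 remain; assigned so far: [3, 4]

Answer: 0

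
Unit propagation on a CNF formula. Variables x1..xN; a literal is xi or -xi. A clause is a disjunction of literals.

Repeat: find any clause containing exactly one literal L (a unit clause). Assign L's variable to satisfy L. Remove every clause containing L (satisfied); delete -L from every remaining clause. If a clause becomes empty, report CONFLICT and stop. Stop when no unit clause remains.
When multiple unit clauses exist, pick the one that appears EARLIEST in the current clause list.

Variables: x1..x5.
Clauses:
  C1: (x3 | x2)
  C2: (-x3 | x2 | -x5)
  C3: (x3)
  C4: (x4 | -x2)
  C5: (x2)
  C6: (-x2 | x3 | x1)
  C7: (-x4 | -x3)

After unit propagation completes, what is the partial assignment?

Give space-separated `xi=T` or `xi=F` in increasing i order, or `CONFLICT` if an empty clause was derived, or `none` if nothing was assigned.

unit clause [3] forces x3=T; simplify:
  drop -3 from [-3, 2, -5] -> [2, -5]
  drop -3 from [-4, -3] -> [-4]
  satisfied 3 clause(s); 4 remain; assigned so far: [3]
unit clause [2] forces x2=T; simplify:
  drop -2 from [4, -2] -> [4]
  satisfied 2 clause(s); 2 remain; assigned so far: [2, 3]
unit clause [4] forces x4=T; simplify:
  drop -4 from [-4] -> [] (empty!)
  satisfied 1 clause(s); 1 remain; assigned so far: [2, 3, 4]
CONFLICT (empty clause)

Answer: CONFLICT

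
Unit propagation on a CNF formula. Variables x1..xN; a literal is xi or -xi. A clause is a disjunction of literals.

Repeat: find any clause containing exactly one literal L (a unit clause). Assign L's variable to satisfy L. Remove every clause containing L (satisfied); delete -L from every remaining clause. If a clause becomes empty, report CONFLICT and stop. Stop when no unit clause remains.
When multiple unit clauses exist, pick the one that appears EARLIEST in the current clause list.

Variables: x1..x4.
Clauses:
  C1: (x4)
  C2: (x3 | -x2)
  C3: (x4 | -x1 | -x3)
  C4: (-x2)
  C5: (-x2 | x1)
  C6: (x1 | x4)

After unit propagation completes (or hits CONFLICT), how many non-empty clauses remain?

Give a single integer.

unit clause [4] forces x4=T; simplify:
  satisfied 3 clause(s); 3 remain; assigned so far: [4]
unit clause [-2] forces x2=F; simplify:
  satisfied 3 clause(s); 0 remain; assigned so far: [2, 4]

Answer: 0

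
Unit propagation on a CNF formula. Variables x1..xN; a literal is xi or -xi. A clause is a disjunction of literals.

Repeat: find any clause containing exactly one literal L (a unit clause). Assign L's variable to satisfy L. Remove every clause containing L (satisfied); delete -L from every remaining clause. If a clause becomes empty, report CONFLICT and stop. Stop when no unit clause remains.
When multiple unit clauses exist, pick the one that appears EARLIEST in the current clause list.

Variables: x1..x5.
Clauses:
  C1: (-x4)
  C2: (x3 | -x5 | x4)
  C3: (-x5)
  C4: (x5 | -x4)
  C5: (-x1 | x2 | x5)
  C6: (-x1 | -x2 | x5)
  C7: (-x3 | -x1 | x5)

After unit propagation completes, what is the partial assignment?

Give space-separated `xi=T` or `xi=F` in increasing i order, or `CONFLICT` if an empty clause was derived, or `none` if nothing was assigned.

unit clause [-4] forces x4=F; simplify:
  drop 4 from [3, -5, 4] -> [3, -5]
  satisfied 2 clause(s); 5 remain; assigned so far: [4]
unit clause [-5] forces x5=F; simplify:
  drop 5 from [-1, 2, 5] -> [-1, 2]
  drop 5 from [-1, -2, 5] -> [-1, -2]
  drop 5 from [-3, -1, 5] -> [-3, -1]
  satisfied 2 clause(s); 3 remain; assigned so far: [4, 5]

Answer: x4=F x5=F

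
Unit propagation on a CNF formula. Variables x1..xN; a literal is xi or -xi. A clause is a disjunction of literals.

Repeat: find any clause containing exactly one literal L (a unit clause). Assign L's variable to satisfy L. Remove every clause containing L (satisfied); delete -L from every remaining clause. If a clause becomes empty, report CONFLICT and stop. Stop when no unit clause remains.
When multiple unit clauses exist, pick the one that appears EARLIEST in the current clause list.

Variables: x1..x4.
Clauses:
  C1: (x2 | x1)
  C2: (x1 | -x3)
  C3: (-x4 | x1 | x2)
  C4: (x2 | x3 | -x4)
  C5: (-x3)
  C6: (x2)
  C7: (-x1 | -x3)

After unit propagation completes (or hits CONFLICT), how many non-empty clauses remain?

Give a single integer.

Answer: 0

Derivation:
unit clause [-3] forces x3=F; simplify:
  drop 3 from [2, 3, -4] -> [2, -4]
  satisfied 3 clause(s); 4 remain; assigned so far: [3]
unit clause [2] forces x2=T; simplify:
  satisfied 4 clause(s); 0 remain; assigned so far: [2, 3]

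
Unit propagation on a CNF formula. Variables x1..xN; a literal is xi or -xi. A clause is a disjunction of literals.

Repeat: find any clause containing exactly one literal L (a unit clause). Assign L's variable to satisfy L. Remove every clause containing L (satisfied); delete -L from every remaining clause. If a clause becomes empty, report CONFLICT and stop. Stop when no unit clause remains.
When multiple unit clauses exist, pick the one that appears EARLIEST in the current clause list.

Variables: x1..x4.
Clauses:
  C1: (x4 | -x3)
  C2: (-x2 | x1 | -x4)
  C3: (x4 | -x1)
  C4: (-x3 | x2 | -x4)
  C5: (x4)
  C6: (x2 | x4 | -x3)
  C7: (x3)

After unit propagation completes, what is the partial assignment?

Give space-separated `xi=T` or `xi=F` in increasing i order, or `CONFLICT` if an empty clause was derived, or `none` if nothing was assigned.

Answer: x1=T x2=T x3=T x4=T

Derivation:
unit clause [4] forces x4=T; simplify:
  drop -4 from [-2, 1, -4] -> [-2, 1]
  drop -4 from [-3, 2, -4] -> [-3, 2]
  satisfied 4 clause(s); 3 remain; assigned so far: [4]
unit clause [3] forces x3=T; simplify:
  drop -3 from [-3, 2] -> [2]
  satisfied 1 clause(s); 2 remain; assigned so far: [3, 4]
unit clause [2] forces x2=T; simplify:
  drop -2 from [-2, 1] -> [1]
  satisfied 1 clause(s); 1 remain; assigned so far: [2, 3, 4]
unit clause [1] forces x1=T; simplify:
  satisfied 1 clause(s); 0 remain; assigned so far: [1, 2, 3, 4]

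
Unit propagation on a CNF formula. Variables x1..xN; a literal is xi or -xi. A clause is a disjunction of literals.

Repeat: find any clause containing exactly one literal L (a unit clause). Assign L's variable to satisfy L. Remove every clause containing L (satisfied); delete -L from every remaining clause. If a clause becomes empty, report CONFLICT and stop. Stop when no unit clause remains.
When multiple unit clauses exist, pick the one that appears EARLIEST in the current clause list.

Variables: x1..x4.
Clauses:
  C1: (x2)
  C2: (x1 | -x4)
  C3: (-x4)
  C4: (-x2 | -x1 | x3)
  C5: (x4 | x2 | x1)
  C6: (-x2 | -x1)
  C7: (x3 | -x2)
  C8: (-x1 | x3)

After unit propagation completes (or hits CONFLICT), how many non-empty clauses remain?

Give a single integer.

unit clause [2] forces x2=T; simplify:
  drop -2 from [-2, -1, 3] -> [-1, 3]
  drop -2 from [-2, -1] -> [-1]
  drop -2 from [3, -2] -> [3]
  satisfied 2 clause(s); 6 remain; assigned so far: [2]
unit clause [-4] forces x4=F; simplify:
  satisfied 2 clause(s); 4 remain; assigned so far: [2, 4]
unit clause [-1] forces x1=F; simplify:
  satisfied 3 clause(s); 1 remain; assigned so far: [1, 2, 4]
unit clause [3] forces x3=T; simplify:
  satisfied 1 clause(s); 0 remain; assigned so far: [1, 2, 3, 4]

Answer: 0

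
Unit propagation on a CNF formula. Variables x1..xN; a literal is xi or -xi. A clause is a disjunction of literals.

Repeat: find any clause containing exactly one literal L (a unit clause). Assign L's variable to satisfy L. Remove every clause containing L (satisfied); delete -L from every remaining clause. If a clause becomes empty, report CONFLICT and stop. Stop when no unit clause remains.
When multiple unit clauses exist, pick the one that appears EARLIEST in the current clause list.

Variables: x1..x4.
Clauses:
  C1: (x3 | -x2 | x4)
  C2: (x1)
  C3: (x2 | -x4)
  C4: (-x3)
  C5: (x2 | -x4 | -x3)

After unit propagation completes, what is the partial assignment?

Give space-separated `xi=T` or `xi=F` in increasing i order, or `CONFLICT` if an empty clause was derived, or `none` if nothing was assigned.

unit clause [1] forces x1=T; simplify:
  satisfied 1 clause(s); 4 remain; assigned so far: [1]
unit clause [-3] forces x3=F; simplify:
  drop 3 from [3, -2, 4] -> [-2, 4]
  satisfied 2 clause(s); 2 remain; assigned so far: [1, 3]

Answer: x1=T x3=F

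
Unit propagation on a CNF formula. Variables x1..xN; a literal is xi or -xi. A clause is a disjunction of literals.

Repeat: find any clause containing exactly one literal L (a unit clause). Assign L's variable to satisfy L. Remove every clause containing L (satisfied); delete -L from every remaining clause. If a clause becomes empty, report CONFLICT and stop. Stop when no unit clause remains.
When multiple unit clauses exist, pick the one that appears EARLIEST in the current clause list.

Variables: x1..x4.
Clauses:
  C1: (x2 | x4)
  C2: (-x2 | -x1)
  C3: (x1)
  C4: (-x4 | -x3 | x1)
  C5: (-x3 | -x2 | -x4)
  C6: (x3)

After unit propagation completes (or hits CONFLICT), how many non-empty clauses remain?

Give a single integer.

unit clause [1] forces x1=T; simplify:
  drop -1 from [-2, -1] -> [-2]
  satisfied 2 clause(s); 4 remain; assigned so far: [1]
unit clause [-2] forces x2=F; simplify:
  drop 2 from [2, 4] -> [4]
  satisfied 2 clause(s); 2 remain; assigned so far: [1, 2]
unit clause [4] forces x4=T; simplify:
  satisfied 1 clause(s); 1 remain; assigned so far: [1, 2, 4]
unit clause [3] forces x3=T; simplify:
  satisfied 1 clause(s); 0 remain; assigned so far: [1, 2, 3, 4]

Answer: 0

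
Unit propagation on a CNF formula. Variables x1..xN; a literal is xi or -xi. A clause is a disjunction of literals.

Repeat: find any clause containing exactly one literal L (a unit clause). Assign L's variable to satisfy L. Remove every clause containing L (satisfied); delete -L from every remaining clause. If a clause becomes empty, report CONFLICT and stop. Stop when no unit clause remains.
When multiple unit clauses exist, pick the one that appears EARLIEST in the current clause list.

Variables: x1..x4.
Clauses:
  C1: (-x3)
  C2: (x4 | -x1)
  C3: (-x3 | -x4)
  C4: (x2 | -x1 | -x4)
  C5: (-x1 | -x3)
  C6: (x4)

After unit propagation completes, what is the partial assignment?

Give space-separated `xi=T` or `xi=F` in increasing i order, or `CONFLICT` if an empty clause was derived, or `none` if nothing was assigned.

Answer: x3=F x4=T

Derivation:
unit clause [-3] forces x3=F; simplify:
  satisfied 3 clause(s); 3 remain; assigned so far: [3]
unit clause [4] forces x4=T; simplify:
  drop -4 from [2, -1, -4] -> [2, -1]
  satisfied 2 clause(s); 1 remain; assigned so far: [3, 4]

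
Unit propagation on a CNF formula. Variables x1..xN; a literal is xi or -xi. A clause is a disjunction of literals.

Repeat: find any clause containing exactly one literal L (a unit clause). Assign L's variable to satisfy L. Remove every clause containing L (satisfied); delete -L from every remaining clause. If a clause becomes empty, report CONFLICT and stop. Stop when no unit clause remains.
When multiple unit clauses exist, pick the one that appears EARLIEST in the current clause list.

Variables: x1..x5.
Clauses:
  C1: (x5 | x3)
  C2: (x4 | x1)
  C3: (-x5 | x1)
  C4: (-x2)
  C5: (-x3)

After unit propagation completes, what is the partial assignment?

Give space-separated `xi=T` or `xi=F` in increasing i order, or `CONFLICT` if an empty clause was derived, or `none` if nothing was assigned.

unit clause [-2] forces x2=F; simplify:
  satisfied 1 clause(s); 4 remain; assigned so far: [2]
unit clause [-3] forces x3=F; simplify:
  drop 3 from [5, 3] -> [5]
  satisfied 1 clause(s); 3 remain; assigned so far: [2, 3]
unit clause [5] forces x5=T; simplify:
  drop -5 from [-5, 1] -> [1]
  satisfied 1 clause(s); 2 remain; assigned so far: [2, 3, 5]
unit clause [1] forces x1=T; simplify:
  satisfied 2 clause(s); 0 remain; assigned so far: [1, 2, 3, 5]

Answer: x1=T x2=F x3=F x5=T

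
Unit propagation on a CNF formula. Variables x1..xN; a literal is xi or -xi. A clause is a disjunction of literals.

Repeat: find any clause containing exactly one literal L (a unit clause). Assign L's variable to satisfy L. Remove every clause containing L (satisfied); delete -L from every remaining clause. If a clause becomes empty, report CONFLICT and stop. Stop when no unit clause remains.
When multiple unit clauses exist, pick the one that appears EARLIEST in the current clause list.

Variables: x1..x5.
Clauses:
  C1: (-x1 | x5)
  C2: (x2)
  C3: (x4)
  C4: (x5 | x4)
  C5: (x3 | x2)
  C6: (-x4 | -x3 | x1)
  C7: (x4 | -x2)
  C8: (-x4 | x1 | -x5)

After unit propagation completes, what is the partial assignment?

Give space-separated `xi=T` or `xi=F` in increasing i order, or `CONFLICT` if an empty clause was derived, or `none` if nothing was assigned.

unit clause [2] forces x2=T; simplify:
  drop -2 from [4, -2] -> [4]
  satisfied 2 clause(s); 6 remain; assigned so far: [2]
unit clause [4] forces x4=T; simplify:
  drop -4 from [-4, -3, 1] -> [-3, 1]
  drop -4 from [-4, 1, -5] -> [1, -5]
  satisfied 3 clause(s); 3 remain; assigned so far: [2, 4]

Answer: x2=T x4=T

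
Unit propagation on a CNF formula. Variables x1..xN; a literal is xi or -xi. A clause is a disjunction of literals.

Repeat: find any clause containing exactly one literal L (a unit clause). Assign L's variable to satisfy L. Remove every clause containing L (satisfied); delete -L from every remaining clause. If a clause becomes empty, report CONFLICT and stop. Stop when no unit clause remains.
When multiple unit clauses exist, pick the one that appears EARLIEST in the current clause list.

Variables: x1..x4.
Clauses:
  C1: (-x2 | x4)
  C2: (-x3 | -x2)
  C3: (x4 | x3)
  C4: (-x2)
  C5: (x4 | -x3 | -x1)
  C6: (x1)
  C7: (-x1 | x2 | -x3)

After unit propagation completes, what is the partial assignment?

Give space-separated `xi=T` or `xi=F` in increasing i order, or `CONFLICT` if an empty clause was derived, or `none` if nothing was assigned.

Answer: x1=T x2=F x3=F x4=T

Derivation:
unit clause [-2] forces x2=F; simplify:
  drop 2 from [-1, 2, -3] -> [-1, -3]
  satisfied 3 clause(s); 4 remain; assigned so far: [2]
unit clause [1] forces x1=T; simplify:
  drop -1 from [4, -3, -1] -> [4, -3]
  drop -1 from [-1, -3] -> [-3]
  satisfied 1 clause(s); 3 remain; assigned so far: [1, 2]
unit clause [-3] forces x3=F; simplify:
  drop 3 from [4, 3] -> [4]
  satisfied 2 clause(s); 1 remain; assigned so far: [1, 2, 3]
unit clause [4] forces x4=T; simplify:
  satisfied 1 clause(s); 0 remain; assigned so far: [1, 2, 3, 4]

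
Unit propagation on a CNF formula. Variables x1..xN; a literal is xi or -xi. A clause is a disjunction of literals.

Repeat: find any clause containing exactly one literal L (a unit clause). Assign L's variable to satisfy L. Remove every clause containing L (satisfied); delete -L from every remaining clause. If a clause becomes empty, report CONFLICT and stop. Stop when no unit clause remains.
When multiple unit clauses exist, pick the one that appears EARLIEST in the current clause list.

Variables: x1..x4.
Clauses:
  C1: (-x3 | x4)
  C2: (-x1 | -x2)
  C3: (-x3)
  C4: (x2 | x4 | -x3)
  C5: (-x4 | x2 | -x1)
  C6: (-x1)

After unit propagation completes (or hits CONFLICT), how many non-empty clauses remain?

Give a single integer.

unit clause [-3] forces x3=F; simplify:
  satisfied 3 clause(s); 3 remain; assigned so far: [3]
unit clause [-1] forces x1=F; simplify:
  satisfied 3 clause(s); 0 remain; assigned so far: [1, 3]

Answer: 0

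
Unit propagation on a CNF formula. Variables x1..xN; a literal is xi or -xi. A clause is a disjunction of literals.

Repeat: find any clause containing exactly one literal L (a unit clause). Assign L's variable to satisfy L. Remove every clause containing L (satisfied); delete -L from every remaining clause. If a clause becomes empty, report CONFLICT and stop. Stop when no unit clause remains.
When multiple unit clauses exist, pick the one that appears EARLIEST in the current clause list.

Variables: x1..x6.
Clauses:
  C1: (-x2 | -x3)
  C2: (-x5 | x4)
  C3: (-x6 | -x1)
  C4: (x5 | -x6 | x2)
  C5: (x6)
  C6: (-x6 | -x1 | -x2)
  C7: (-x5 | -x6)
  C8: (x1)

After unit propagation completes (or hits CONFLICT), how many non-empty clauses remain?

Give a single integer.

unit clause [6] forces x6=T; simplify:
  drop -6 from [-6, -1] -> [-1]
  drop -6 from [5, -6, 2] -> [5, 2]
  drop -6 from [-6, -1, -2] -> [-1, -2]
  drop -6 from [-5, -6] -> [-5]
  satisfied 1 clause(s); 7 remain; assigned so far: [6]
unit clause [-1] forces x1=F; simplify:
  drop 1 from [1] -> [] (empty!)
  satisfied 2 clause(s); 5 remain; assigned so far: [1, 6]
CONFLICT (empty clause)

Answer: 4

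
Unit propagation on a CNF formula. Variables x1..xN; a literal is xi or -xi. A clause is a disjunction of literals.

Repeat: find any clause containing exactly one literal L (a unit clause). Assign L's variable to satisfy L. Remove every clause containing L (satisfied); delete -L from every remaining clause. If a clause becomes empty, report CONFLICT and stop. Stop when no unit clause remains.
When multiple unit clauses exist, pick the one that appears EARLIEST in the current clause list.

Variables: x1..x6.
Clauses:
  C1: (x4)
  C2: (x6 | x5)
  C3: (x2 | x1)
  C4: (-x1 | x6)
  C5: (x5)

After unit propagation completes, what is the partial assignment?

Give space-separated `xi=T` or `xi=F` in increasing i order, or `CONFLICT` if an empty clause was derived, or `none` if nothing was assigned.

Answer: x4=T x5=T

Derivation:
unit clause [4] forces x4=T; simplify:
  satisfied 1 clause(s); 4 remain; assigned so far: [4]
unit clause [5] forces x5=T; simplify:
  satisfied 2 clause(s); 2 remain; assigned so far: [4, 5]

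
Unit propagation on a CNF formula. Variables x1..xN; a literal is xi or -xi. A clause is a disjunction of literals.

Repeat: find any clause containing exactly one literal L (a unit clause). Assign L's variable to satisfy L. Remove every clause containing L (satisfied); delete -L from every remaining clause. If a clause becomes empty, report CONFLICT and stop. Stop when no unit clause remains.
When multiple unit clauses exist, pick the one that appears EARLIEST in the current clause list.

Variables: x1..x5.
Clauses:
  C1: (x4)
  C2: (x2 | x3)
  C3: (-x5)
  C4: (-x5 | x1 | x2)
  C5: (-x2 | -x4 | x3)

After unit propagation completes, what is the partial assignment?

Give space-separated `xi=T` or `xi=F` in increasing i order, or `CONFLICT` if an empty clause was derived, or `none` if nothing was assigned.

unit clause [4] forces x4=T; simplify:
  drop -4 from [-2, -4, 3] -> [-2, 3]
  satisfied 1 clause(s); 4 remain; assigned so far: [4]
unit clause [-5] forces x5=F; simplify:
  satisfied 2 clause(s); 2 remain; assigned so far: [4, 5]

Answer: x4=T x5=F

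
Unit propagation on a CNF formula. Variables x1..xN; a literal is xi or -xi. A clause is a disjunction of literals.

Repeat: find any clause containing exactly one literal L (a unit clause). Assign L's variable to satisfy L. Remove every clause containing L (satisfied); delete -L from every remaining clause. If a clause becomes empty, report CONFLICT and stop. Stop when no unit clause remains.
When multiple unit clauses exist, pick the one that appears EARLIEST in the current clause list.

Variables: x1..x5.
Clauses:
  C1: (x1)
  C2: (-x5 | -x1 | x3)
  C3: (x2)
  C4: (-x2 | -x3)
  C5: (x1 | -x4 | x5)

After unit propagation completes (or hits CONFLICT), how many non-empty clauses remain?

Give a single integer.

Answer: 0

Derivation:
unit clause [1] forces x1=T; simplify:
  drop -1 from [-5, -1, 3] -> [-5, 3]
  satisfied 2 clause(s); 3 remain; assigned so far: [1]
unit clause [2] forces x2=T; simplify:
  drop -2 from [-2, -3] -> [-3]
  satisfied 1 clause(s); 2 remain; assigned so far: [1, 2]
unit clause [-3] forces x3=F; simplify:
  drop 3 from [-5, 3] -> [-5]
  satisfied 1 clause(s); 1 remain; assigned so far: [1, 2, 3]
unit clause [-5] forces x5=F; simplify:
  satisfied 1 clause(s); 0 remain; assigned so far: [1, 2, 3, 5]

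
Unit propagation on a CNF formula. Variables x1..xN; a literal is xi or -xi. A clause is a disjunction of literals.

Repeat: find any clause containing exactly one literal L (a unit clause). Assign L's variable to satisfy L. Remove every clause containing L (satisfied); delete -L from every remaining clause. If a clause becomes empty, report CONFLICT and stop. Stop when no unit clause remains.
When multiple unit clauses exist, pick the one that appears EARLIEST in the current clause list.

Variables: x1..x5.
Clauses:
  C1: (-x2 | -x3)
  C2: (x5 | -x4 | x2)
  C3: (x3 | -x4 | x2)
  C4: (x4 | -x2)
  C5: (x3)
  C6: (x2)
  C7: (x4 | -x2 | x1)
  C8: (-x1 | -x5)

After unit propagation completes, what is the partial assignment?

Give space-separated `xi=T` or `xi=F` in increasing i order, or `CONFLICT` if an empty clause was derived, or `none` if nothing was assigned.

unit clause [3] forces x3=T; simplify:
  drop -3 from [-2, -3] -> [-2]
  satisfied 2 clause(s); 6 remain; assigned so far: [3]
unit clause [-2] forces x2=F; simplify:
  drop 2 from [5, -4, 2] -> [5, -4]
  drop 2 from [2] -> [] (empty!)
  satisfied 3 clause(s); 3 remain; assigned so far: [2, 3]
CONFLICT (empty clause)

Answer: CONFLICT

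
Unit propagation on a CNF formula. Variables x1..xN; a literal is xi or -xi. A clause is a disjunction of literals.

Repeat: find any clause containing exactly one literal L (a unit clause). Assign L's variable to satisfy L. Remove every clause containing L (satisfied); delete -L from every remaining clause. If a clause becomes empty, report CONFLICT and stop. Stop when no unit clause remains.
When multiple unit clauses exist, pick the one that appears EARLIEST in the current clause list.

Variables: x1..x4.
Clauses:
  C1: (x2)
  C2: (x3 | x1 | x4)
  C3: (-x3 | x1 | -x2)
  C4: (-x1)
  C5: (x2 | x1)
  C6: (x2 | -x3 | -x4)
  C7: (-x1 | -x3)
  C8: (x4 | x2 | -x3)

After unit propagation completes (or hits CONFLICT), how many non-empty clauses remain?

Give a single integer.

unit clause [2] forces x2=T; simplify:
  drop -2 from [-3, 1, -2] -> [-3, 1]
  satisfied 4 clause(s); 4 remain; assigned so far: [2]
unit clause [-1] forces x1=F; simplify:
  drop 1 from [3, 1, 4] -> [3, 4]
  drop 1 from [-3, 1] -> [-3]
  satisfied 2 clause(s); 2 remain; assigned so far: [1, 2]
unit clause [-3] forces x3=F; simplify:
  drop 3 from [3, 4] -> [4]
  satisfied 1 clause(s); 1 remain; assigned so far: [1, 2, 3]
unit clause [4] forces x4=T; simplify:
  satisfied 1 clause(s); 0 remain; assigned so far: [1, 2, 3, 4]

Answer: 0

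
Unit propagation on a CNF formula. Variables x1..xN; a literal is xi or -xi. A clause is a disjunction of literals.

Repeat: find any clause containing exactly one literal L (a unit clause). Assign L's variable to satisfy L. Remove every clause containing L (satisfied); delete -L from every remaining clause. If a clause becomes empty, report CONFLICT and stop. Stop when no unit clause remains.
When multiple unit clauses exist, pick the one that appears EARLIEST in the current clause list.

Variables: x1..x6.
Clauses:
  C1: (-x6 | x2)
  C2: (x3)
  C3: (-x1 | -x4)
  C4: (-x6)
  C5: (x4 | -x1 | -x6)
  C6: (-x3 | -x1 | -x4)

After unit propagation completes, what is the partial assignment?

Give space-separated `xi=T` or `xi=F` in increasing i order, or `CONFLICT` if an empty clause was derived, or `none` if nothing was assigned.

unit clause [3] forces x3=T; simplify:
  drop -3 from [-3, -1, -4] -> [-1, -4]
  satisfied 1 clause(s); 5 remain; assigned so far: [3]
unit clause [-6] forces x6=F; simplify:
  satisfied 3 clause(s); 2 remain; assigned so far: [3, 6]

Answer: x3=T x6=F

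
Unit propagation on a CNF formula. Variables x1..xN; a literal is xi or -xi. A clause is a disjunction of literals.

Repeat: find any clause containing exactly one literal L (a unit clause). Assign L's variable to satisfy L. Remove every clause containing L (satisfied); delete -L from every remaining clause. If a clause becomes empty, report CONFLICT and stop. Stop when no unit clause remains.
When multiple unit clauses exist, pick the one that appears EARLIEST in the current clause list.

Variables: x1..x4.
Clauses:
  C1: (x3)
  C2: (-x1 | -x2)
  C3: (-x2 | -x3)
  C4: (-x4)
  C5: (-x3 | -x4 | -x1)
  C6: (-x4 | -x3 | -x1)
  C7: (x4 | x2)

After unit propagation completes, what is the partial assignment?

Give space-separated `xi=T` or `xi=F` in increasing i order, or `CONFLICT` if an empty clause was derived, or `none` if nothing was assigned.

Answer: CONFLICT

Derivation:
unit clause [3] forces x3=T; simplify:
  drop -3 from [-2, -3] -> [-2]
  drop -3 from [-3, -4, -1] -> [-4, -1]
  drop -3 from [-4, -3, -1] -> [-4, -1]
  satisfied 1 clause(s); 6 remain; assigned so far: [3]
unit clause [-2] forces x2=F; simplify:
  drop 2 from [4, 2] -> [4]
  satisfied 2 clause(s); 4 remain; assigned so far: [2, 3]
unit clause [-4] forces x4=F; simplify:
  drop 4 from [4] -> [] (empty!)
  satisfied 3 clause(s); 1 remain; assigned so far: [2, 3, 4]
CONFLICT (empty clause)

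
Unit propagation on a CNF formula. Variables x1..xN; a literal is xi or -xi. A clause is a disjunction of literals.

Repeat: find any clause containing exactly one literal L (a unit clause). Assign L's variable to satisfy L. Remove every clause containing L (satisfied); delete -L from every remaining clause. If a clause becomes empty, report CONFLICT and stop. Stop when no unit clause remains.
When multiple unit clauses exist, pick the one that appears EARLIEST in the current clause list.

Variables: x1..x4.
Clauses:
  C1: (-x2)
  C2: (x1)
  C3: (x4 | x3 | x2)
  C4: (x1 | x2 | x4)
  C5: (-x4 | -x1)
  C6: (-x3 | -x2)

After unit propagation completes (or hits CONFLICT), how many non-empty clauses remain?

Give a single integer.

Answer: 0

Derivation:
unit clause [-2] forces x2=F; simplify:
  drop 2 from [4, 3, 2] -> [4, 3]
  drop 2 from [1, 2, 4] -> [1, 4]
  satisfied 2 clause(s); 4 remain; assigned so far: [2]
unit clause [1] forces x1=T; simplify:
  drop -1 from [-4, -1] -> [-4]
  satisfied 2 clause(s); 2 remain; assigned so far: [1, 2]
unit clause [-4] forces x4=F; simplify:
  drop 4 from [4, 3] -> [3]
  satisfied 1 clause(s); 1 remain; assigned so far: [1, 2, 4]
unit clause [3] forces x3=T; simplify:
  satisfied 1 clause(s); 0 remain; assigned so far: [1, 2, 3, 4]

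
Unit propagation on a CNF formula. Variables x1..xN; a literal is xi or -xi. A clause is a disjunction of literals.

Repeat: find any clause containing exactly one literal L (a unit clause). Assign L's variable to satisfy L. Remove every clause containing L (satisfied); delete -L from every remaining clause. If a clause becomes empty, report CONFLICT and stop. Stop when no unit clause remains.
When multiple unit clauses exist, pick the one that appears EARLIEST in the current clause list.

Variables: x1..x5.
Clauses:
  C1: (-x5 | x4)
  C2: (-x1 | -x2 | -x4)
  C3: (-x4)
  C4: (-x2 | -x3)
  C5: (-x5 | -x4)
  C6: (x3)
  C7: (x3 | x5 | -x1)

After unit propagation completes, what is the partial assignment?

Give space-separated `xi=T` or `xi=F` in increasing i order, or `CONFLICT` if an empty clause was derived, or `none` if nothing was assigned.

unit clause [-4] forces x4=F; simplify:
  drop 4 from [-5, 4] -> [-5]
  satisfied 3 clause(s); 4 remain; assigned so far: [4]
unit clause [-5] forces x5=F; simplify:
  drop 5 from [3, 5, -1] -> [3, -1]
  satisfied 1 clause(s); 3 remain; assigned so far: [4, 5]
unit clause [3] forces x3=T; simplify:
  drop -3 from [-2, -3] -> [-2]
  satisfied 2 clause(s); 1 remain; assigned so far: [3, 4, 5]
unit clause [-2] forces x2=F; simplify:
  satisfied 1 clause(s); 0 remain; assigned so far: [2, 3, 4, 5]

Answer: x2=F x3=T x4=F x5=F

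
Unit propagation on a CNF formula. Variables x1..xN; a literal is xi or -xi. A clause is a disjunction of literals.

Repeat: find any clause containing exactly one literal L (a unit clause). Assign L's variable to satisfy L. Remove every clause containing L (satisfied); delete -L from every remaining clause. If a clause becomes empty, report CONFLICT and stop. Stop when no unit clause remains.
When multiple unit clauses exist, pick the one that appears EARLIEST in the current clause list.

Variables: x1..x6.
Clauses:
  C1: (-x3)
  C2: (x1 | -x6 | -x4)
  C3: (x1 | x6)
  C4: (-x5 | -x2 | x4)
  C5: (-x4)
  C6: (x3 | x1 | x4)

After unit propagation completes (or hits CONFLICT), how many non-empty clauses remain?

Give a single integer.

Answer: 1

Derivation:
unit clause [-3] forces x3=F; simplify:
  drop 3 from [3, 1, 4] -> [1, 4]
  satisfied 1 clause(s); 5 remain; assigned so far: [3]
unit clause [-4] forces x4=F; simplify:
  drop 4 from [-5, -2, 4] -> [-5, -2]
  drop 4 from [1, 4] -> [1]
  satisfied 2 clause(s); 3 remain; assigned so far: [3, 4]
unit clause [1] forces x1=T; simplify:
  satisfied 2 clause(s); 1 remain; assigned so far: [1, 3, 4]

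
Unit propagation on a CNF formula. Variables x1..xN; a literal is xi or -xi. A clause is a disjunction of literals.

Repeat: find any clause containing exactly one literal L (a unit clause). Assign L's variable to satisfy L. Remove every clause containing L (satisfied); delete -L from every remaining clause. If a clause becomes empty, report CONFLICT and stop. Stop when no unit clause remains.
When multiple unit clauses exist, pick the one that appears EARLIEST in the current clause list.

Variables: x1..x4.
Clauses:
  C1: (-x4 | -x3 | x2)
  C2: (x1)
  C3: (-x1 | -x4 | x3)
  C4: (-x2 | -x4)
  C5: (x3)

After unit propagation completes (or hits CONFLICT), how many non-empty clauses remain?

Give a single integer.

Answer: 2

Derivation:
unit clause [1] forces x1=T; simplify:
  drop -1 from [-1, -4, 3] -> [-4, 3]
  satisfied 1 clause(s); 4 remain; assigned so far: [1]
unit clause [3] forces x3=T; simplify:
  drop -3 from [-4, -3, 2] -> [-4, 2]
  satisfied 2 clause(s); 2 remain; assigned so far: [1, 3]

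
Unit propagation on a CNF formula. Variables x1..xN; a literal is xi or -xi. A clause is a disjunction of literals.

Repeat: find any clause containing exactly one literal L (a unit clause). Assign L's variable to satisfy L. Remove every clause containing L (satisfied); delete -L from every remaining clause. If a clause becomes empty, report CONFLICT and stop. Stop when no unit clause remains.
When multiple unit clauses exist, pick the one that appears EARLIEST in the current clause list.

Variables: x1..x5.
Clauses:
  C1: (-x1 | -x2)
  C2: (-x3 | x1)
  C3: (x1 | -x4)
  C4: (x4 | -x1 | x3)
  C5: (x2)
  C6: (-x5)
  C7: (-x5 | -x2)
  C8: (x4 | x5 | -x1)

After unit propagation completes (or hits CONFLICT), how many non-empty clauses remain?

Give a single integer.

Answer: 0

Derivation:
unit clause [2] forces x2=T; simplify:
  drop -2 from [-1, -2] -> [-1]
  drop -2 from [-5, -2] -> [-5]
  satisfied 1 clause(s); 7 remain; assigned so far: [2]
unit clause [-1] forces x1=F; simplify:
  drop 1 from [-3, 1] -> [-3]
  drop 1 from [1, -4] -> [-4]
  satisfied 3 clause(s); 4 remain; assigned so far: [1, 2]
unit clause [-3] forces x3=F; simplify:
  satisfied 1 clause(s); 3 remain; assigned so far: [1, 2, 3]
unit clause [-4] forces x4=F; simplify:
  satisfied 1 clause(s); 2 remain; assigned so far: [1, 2, 3, 4]
unit clause [-5] forces x5=F; simplify:
  satisfied 2 clause(s); 0 remain; assigned so far: [1, 2, 3, 4, 5]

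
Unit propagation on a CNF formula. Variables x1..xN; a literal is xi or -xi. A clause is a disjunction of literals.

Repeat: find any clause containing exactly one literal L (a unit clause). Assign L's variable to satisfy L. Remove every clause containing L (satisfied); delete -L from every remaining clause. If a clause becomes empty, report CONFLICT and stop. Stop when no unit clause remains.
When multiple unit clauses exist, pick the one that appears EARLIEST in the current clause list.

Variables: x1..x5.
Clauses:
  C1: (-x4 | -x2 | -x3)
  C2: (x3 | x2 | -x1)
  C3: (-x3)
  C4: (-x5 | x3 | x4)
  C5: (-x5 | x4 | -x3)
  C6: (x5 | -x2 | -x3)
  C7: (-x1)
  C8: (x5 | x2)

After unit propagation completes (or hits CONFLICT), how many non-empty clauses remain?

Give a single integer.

unit clause [-3] forces x3=F; simplify:
  drop 3 from [3, 2, -1] -> [2, -1]
  drop 3 from [-5, 3, 4] -> [-5, 4]
  satisfied 4 clause(s); 4 remain; assigned so far: [3]
unit clause [-1] forces x1=F; simplify:
  satisfied 2 clause(s); 2 remain; assigned so far: [1, 3]

Answer: 2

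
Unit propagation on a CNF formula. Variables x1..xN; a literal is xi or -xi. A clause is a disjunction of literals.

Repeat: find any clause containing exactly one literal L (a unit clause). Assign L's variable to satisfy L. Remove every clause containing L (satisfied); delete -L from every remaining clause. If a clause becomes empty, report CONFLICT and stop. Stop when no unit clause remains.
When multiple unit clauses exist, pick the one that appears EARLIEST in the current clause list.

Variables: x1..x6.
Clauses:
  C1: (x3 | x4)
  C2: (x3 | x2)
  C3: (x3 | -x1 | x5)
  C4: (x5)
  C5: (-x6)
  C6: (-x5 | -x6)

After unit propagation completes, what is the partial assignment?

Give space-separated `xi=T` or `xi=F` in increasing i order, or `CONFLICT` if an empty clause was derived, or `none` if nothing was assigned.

unit clause [5] forces x5=T; simplify:
  drop -5 from [-5, -6] -> [-6]
  satisfied 2 clause(s); 4 remain; assigned so far: [5]
unit clause [-6] forces x6=F; simplify:
  satisfied 2 clause(s); 2 remain; assigned so far: [5, 6]

Answer: x5=T x6=F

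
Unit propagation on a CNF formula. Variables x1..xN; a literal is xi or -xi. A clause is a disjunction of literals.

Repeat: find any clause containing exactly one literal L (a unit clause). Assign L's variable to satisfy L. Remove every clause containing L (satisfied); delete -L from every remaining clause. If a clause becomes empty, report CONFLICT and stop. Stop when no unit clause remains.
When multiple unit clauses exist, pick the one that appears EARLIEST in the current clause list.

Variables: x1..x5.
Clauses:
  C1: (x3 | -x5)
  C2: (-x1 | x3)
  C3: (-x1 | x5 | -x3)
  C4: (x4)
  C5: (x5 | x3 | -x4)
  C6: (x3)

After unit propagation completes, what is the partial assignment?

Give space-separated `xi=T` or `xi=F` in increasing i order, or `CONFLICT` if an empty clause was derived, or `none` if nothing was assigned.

Answer: x3=T x4=T

Derivation:
unit clause [4] forces x4=T; simplify:
  drop -4 from [5, 3, -4] -> [5, 3]
  satisfied 1 clause(s); 5 remain; assigned so far: [4]
unit clause [3] forces x3=T; simplify:
  drop -3 from [-1, 5, -3] -> [-1, 5]
  satisfied 4 clause(s); 1 remain; assigned so far: [3, 4]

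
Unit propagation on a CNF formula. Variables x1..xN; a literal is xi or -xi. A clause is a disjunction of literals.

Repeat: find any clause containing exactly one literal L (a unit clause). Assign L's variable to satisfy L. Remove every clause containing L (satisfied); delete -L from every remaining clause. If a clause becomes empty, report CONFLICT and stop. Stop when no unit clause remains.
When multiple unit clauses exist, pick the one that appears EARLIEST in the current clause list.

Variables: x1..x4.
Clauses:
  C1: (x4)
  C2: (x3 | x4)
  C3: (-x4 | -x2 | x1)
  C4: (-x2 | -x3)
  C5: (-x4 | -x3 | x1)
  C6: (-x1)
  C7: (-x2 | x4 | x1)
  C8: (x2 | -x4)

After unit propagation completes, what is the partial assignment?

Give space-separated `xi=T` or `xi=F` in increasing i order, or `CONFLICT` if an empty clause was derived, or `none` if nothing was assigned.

Answer: CONFLICT

Derivation:
unit clause [4] forces x4=T; simplify:
  drop -4 from [-4, -2, 1] -> [-2, 1]
  drop -4 from [-4, -3, 1] -> [-3, 1]
  drop -4 from [2, -4] -> [2]
  satisfied 3 clause(s); 5 remain; assigned so far: [4]
unit clause [-1] forces x1=F; simplify:
  drop 1 from [-2, 1] -> [-2]
  drop 1 from [-3, 1] -> [-3]
  satisfied 1 clause(s); 4 remain; assigned so far: [1, 4]
unit clause [-2] forces x2=F; simplify:
  drop 2 from [2] -> [] (empty!)
  satisfied 2 clause(s); 2 remain; assigned so far: [1, 2, 4]
CONFLICT (empty clause)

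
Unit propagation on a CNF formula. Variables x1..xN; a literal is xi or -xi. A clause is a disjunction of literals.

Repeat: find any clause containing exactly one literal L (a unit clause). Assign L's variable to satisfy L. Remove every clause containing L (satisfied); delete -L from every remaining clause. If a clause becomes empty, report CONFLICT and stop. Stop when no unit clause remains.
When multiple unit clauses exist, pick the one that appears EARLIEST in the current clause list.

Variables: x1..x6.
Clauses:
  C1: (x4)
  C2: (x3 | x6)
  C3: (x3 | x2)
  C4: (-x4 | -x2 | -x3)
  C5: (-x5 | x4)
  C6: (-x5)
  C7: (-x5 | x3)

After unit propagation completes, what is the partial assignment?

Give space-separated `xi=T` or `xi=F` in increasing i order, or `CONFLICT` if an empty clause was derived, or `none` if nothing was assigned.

Answer: x4=T x5=F

Derivation:
unit clause [4] forces x4=T; simplify:
  drop -4 from [-4, -2, -3] -> [-2, -3]
  satisfied 2 clause(s); 5 remain; assigned so far: [4]
unit clause [-5] forces x5=F; simplify:
  satisfied 2 clause(s); 3 remain; assigned so far: [4, 5]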